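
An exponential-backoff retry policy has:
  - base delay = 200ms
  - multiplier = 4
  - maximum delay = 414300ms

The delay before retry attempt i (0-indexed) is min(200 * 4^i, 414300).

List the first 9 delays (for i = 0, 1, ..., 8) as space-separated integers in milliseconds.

Answer: 200 800 3200 12800 51200 204800 414300 414300 414300

Derivation:
Computing each delay:
  i=0: min(200*4^0, 414300) = 200
  i=1: min(200*4^1, 414300) = 800
  i=2: min(200*4^2, 414300) = 3200
  i=3: min(200*4^3, 414300) = 12800
  i=4: min(200*4^4, 414300) = 51200
  i=5: min(200*4^5, 414300) = 204800
  i=6: min(200*4^6, 414300) = 414300
  i=7: min(200*4^7, 414300) = 414300
  i=8: min(200*4^8, 414300) = 414300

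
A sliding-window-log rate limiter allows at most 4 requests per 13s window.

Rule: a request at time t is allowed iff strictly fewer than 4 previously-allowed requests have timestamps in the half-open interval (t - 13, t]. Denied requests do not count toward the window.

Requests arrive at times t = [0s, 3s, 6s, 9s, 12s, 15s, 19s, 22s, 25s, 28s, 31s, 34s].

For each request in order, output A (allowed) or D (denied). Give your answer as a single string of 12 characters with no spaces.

Answer: AAAADAAAAADA

Derivation:
Tracking allowed requests in the window:
  req#1 t=0s: ALLOW
  req#2 t=3s: ALLOW
  req#3 t=6s: ALLOW
  req#4 t=9s: ALLOW
  req#5 t=12s: DENY
  req#6 t=15s: ALLOW
  req#7 t=19s: ALLOW
  req#8 t=22s: ALLOW
  req#9 t=25s: ALLOW
  req#10 t=28s: ALLOW
  req#11 t=31s: DENY
  req#12 t=34s: ALLOW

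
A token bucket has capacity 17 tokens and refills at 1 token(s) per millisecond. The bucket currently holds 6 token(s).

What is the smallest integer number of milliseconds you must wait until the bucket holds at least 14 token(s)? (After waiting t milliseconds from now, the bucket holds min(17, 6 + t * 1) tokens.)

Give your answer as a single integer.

Answer: 8

Derivation:
Need 6 + t * 1 >= 14, so t >= 8/1.
Smallest integer t = ceil(8/1) = 8.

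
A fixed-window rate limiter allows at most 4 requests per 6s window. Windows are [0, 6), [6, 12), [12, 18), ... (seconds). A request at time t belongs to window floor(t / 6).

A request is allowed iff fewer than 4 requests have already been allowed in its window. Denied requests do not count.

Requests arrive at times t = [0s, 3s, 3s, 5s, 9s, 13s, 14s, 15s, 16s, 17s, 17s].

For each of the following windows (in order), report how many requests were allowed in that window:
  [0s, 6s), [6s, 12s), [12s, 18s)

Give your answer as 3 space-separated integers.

Processing requests:
  req#1 t=0s (window 0): ALLOW
  req#2 t=3s (window 0): ALLOW
  req#3 t=3s (window 0): ALLOW
  req#4 t=5s (window 0): ALLOW
  req#5 t=9s (window 1): ALLOW
  req#6 t=13s (window 2): ALLOW
  req#7 t=14s (window 2): ALLOW
  req#8 t=15s (window 2): ALLOW
  req#9 t=16s (window 2): ALLOW
  req#10 t=17s (window 2): DENY
  req#11 t=17s (window 2): DENY

Allowed counts by window: 4 1 4

Answer: 4 1 4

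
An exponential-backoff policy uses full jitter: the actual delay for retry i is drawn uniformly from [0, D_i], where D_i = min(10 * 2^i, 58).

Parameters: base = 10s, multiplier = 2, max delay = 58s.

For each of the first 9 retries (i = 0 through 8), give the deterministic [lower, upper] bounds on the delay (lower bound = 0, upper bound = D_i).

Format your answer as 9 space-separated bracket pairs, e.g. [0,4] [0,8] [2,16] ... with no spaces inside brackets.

Answer: [0,10] [0,20] [0,40] [0,58] [0,58] [0,58] [0,58] [0,58] [0,58]

Derivation:
Computing bounds per retry:
  i=0: D_i=min(10*2^0,58)=10, bounds=[0,10]
  i=1: D_i=min(10*2^1,58)=20, bounds=[0,20]
  i=2: D_i=min(10*2^2,58)=40, bounds=[0,40]
  i=3: D_i=min(10*2^3,58)=58, bounds=[0,58]
  i=4: D_i=min(10*2^4,58)=58, bounds=[0,58]
  i=5: D_i=min(10*2^5,58)=58, bounds=[0,58]
  i=6: D_i=min(10*2^6,58)=58, bounds=[0,58]
  i=7: D_i=min(10*2^7,58)=58, bounds=[0,58]
  i=8: D_i=min(10*2^8,58)=58, bounds=[0,58]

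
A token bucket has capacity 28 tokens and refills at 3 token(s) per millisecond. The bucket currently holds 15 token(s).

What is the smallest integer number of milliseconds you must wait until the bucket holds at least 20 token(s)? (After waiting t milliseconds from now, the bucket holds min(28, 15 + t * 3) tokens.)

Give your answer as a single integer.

Answer: 2

Derivation:
Need 15 + t * 3 >= 20, so t >= 5/3.
Smallest integer t = ceil(5/3) = 2.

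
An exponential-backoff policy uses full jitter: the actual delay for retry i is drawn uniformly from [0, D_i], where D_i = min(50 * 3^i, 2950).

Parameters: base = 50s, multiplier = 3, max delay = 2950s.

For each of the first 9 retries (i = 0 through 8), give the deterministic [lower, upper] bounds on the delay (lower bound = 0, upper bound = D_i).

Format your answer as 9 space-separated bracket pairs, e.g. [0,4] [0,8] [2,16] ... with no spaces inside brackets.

Computing bounds per retry:
  i=0: D_i=min(50*3^0,2950)=50, bounds=[0,50]
  i=1: D_i=min(50*3^1,2950)=150, bounds=[0,150]
  i=2: D_i=min(50*3^2,2950)=450, bounds=[0,450]
  i=3: D_i=min(50*3^3,2950)=1350, bounds=[0,1350]
  i=4: D_i=min(50*3^4,2950)=2950, bounds=[0,2950]
  i=5: D_i=min(50*3^5,2950)=2950, bounds=[0,2950]
  i=6: D_i=min(50*3^6,2950)=2950, bounds=[0,2950]
  i=7: D_i=min(50*3^7,2950)=2950, bounds=[0,2950]
  i=8: D_i=min(50*3^8,2950)=2950, bounds=[0,2950]

Answer: [0,50] [0,150] [0,450] [0,1350] [0,2950] [0,2950] [0,2950] [0,2950] [0,2950]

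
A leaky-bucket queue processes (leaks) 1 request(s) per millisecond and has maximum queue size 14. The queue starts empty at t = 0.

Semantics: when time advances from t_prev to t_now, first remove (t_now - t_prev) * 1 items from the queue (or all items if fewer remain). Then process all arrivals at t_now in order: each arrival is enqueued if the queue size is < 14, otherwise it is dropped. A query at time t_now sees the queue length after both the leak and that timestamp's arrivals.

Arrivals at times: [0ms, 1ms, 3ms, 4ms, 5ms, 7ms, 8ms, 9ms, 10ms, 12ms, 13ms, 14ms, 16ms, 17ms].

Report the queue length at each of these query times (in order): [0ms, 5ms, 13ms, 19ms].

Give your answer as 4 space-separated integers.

Queue lengths at query times:
  query t=0ms: backlog = 1
  query t=5ms: backlog = 1
  query t=13ms: backlog = 1
  query t=19ms: backlog = 0

Answer: 1 1 1 0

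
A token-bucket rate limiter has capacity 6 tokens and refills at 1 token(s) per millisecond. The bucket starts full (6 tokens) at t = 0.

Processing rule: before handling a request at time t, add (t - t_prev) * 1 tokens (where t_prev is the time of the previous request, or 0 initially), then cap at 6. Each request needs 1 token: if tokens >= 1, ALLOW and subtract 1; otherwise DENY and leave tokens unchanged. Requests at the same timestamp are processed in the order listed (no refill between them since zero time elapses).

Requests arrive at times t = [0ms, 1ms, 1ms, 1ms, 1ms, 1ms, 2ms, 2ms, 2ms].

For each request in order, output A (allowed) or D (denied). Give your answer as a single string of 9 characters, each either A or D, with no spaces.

Simulating step by step:
  req#1 t=0ms: ALLOW
  req#2 t=1ms: ALLOW
  req#3 t=1ms: ALLOW
  req#4 t=1ms: ALLOW
  req#5 t=1ms: ALLOW
  req#6 t=1ms: ALLOW
  req#7 t=2ms: ALLOW
  req#8 t=2ms: ALLOW
  req#9 t=2ms: DENY

Answer: AAAAAAAAD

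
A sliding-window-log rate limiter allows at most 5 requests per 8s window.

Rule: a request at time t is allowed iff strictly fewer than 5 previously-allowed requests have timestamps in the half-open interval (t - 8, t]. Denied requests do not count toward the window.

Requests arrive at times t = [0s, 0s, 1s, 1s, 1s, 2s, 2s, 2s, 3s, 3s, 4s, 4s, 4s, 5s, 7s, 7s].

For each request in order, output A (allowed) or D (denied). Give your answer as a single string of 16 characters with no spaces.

Answer: AAAAADDDDDDDDDDD

Derivation:
Tracking allowed requests in the window:
  req#1 t=0s: ALLOW
  req#2 t=0s: ALLOW
  req#3 t=1s: ALLOW
  req#4 t=1s: ALLOW
  req#5 t=1s: ALLOW
  req#6 t=2s: DENY
  req#7 t=2s: DENY
  req#8 t=2s: DENY
  req#9 t=3s: DENY
  req#10 t=3s: DENY
  req#11 t=4s: DENY
  req#12 t=4s: DENY
  req#13 t=4s: DENY
  req#14 t=5s: DENY
  req#15 t=7s: DENY
  req#16 t=7s: DENY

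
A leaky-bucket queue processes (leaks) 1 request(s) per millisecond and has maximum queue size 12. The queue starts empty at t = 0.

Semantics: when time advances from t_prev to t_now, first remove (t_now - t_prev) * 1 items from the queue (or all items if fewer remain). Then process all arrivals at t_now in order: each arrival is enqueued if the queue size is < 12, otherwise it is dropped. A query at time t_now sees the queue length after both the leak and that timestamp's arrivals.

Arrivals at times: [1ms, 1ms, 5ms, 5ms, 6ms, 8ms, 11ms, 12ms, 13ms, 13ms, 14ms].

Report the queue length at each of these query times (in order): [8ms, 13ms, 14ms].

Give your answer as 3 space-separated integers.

Answer: 1 2 2

Derivation:
Queue lengths at query times:
  query t=8ms: backlog = 1
  query t=13ms: backlog = 2
  query t=14ms: backlog = 2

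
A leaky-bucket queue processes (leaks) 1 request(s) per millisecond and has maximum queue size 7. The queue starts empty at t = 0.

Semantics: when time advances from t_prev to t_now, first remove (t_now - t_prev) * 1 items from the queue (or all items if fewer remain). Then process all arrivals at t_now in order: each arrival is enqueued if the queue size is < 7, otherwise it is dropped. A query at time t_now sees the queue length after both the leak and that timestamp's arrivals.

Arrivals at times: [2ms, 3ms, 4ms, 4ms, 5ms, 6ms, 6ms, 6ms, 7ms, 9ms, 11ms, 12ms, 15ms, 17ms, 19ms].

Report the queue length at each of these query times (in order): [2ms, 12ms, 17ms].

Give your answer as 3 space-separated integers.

Queue lengths at query times:
  query t=2ms: backlog = 1
  query t=12ms: backlog = 2
  query t=17ms: backlog = 1

Answer: 1 2 1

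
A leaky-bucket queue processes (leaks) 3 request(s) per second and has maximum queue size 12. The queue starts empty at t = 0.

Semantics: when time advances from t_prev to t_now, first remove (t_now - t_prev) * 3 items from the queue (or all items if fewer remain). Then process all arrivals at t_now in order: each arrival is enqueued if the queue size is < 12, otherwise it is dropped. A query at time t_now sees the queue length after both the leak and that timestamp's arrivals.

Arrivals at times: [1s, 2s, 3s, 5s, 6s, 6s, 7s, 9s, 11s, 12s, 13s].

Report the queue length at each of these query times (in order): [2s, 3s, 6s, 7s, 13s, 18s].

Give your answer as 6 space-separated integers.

Queue lengths at query times:
  query t=2s: backlog = 1
  query t=3s: backlog = 1
  query t=6s: backlog = 2
  query t=7s: backlog = 1
  query t=13s: backlog = 1
  query t=18s: backlog = 0

Answer: 1 1 2 1 1 0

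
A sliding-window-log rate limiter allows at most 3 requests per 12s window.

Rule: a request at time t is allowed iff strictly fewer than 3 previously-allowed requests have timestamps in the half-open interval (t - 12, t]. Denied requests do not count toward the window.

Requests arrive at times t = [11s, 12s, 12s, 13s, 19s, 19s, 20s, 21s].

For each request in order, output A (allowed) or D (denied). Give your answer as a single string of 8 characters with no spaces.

Tracking allowed requests in the window:
  req#1 t=11s: ALLOW
  req#2 t=12s: ALLOW
  req#3 t=12s: ALLOW
  req#4 t=13s: DENY
  req#5 t=19s: DENY
  req#6 t=19s: DENY
  req#7 t=20s: DENY
  req#8 t=21s: DENY

Answer: AAADDDDD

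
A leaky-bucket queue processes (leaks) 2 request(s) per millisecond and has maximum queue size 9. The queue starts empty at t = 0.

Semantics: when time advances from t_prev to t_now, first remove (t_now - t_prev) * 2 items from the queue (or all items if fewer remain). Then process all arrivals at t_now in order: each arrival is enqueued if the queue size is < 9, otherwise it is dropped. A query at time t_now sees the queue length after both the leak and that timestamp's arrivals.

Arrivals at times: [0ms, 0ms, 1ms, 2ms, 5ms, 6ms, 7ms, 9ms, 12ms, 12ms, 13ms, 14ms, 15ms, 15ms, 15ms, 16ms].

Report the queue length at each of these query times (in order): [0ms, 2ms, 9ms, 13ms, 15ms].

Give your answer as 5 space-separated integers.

Answer: 2 1 1 1 3

Derivation:
Queue lengths at query times:
  query t=0ms: backlog = 2
  query t=2ms: backlog = 1
  query t=9ms: backlog = 1
  query t=13ms: backlog = 1
  query t=15ms: backlog = 3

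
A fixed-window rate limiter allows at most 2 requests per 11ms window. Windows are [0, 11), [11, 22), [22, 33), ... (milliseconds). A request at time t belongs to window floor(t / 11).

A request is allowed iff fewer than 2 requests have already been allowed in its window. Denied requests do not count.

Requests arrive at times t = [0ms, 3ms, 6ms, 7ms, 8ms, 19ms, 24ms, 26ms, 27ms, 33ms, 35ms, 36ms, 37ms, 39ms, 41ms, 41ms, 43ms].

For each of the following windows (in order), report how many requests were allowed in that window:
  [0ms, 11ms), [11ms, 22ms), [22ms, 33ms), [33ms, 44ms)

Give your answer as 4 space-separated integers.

Processing requests:
  req#1 t=0ms (window 0): ALLOW
  req#2 t=3ms (window 0): ALLOW
  req#3 t=6ms (window 0): DENY
  req#4 t=7ms (window 0): DENY
  req#5 t=8ms (window 0): DENY
  req#6 t=19ms (window 1): ALLOW
  req#7 t=24ms (window 2): ALLOW
  req#8 t=26ms (window 2): ALLOW
  req#9 t=27ms (window 2): DENY
  req#10 t=33ms (window 3): ALLOW
  req#11 t=35ms (window 3): ALLOW
  req#12 t=36ms (window 3): DENY
  req#13 t=37ms (window 3): DENY
  req#14 t=39ms (window 3): DENY
  req#15 t=41ms (window 3): DENY
  req#16 t=41ms (window 3): DENY
  req#17 t=43ms (window 3): DENY

Allowed counts by window: 2 1 2 2

Answer: 2 1 2 2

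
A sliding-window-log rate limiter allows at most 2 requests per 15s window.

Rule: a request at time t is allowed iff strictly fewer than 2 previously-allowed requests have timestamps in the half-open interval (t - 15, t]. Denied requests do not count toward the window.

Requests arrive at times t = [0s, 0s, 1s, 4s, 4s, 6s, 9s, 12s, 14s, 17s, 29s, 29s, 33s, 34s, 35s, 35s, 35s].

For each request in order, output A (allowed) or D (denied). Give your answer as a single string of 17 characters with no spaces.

Tracking allowed requests in the window:
  req#1 t=0s: ALLOW
  req#2 t=0s: ALLOW
  req#3 t=1s: DENY
  req#4 t=4s: DENY
  req#5 t=4s: DENY
  req#6 t=6s: DENY
  req#7 t=9s: DENY
  req#8 t=12s: DENY
  req#9 t=14s: DENY
  req#10 t=17s: ALLOW
  req#11 t=29s: ALLOW
  req#12 t=29s: DENY
  req#13 t=33s: ALLOW
  req#14 t=34s: DENY
  req#15 t=35s: DENY
  req#16 t=35s: DENY
  req#17 t=35s: DENY

Answer: AADDDDDDDAADADDDD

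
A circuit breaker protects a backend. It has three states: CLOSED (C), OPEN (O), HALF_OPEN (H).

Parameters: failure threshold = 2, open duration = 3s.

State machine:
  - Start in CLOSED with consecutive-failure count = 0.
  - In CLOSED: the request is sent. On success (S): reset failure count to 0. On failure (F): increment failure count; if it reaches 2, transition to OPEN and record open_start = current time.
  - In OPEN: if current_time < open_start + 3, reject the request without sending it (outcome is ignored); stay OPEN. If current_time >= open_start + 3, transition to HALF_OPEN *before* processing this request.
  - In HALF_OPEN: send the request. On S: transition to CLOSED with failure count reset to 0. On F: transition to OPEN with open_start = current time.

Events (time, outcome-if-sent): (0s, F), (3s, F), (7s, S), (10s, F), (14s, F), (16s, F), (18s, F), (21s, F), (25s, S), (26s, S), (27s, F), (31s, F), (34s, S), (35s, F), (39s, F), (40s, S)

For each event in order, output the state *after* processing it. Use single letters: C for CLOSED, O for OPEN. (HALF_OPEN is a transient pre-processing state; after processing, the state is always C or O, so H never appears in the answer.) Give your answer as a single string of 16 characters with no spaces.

Answer: COCCOOOOCCCOCCOO

Derivation:
State after each event:
  event#1 t=0s outcome=F: state=CLOSED
  event#2 t=3s outcome=F: state=OPEN
  event#3 t=7s outcome=S: state=CLOSED
  event#4 t=10s outcome=F: state=CLOSED
  event#5 t=14s outcome=F: state=OPEN
  event#6 t=16s outcome=F: state=OPEN
  event#7 t=18s outcome=F: state=OPEN
  event#8 t=21s outcome=F: state=OPEN
  event#9 t=25s outcome=S: state=CLOSED
  event#10 t=26s outcome=S: state=CLOSED
  event#11 t=27s outcome=F: state=CLOSED
  event#12 t=31s outcome=F: state=OPEN
  event#13 t=34s outcome=S: state=CLOSED
  event#14 t=35s outcome=F: state=CLOSED
  event#15 t=39s outcome=F: state=OPEN
  event#16 t=40s outcome=S: state=OPEN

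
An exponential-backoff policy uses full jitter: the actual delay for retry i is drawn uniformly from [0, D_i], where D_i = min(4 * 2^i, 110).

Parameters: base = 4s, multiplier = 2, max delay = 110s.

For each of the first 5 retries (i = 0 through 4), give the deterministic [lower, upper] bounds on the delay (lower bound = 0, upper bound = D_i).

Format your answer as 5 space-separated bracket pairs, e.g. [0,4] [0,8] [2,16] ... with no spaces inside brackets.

Answer: [0,4] [0,8] [0,16] [0,32] [0,64]

Derivation:
Computing bounds per retry:
  i=0: D_i=min(4*2^0,110)=4, bounds=[0,4]
  i=1: D_i=min(4*2^1,110)=8, bounds=[0,8]
  i=2: D_i=min(4*2^2,110)=16, bounds=[0,16]
  i=3: D_i=min(4*2^3,110)=32, bounds=[0,32]
  i=4: D_i=min(4*2^4,110)=64, bounds=[0,64]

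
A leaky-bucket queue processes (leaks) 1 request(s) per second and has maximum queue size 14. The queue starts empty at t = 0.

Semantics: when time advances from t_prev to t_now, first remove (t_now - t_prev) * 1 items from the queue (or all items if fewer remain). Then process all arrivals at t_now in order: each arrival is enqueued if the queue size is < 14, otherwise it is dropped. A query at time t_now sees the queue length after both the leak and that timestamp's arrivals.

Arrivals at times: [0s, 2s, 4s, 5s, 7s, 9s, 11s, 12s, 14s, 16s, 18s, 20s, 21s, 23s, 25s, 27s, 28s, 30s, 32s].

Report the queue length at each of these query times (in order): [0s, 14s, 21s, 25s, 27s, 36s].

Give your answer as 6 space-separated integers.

Answer: 1 1 1 1 1 0

Derivation:
Queue lengths at query times:
  query t=0s: backlog = 1
  query t=14s: backlog = 1
  query t=21s: backlog = 1
  query t=25s: backlog = 1
  query t=27s: backlog = 1
  query t=36s: backlog = 0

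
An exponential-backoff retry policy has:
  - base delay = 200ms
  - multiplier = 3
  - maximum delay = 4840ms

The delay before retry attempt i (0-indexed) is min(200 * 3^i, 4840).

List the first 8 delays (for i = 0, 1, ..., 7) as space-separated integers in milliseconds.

Computing each delay:
  i=0: min(200*3^0, 4840) = 200
  i=1: min(200*3^1, 4840) = 600
  i=2: min(200*3^2, 4840) = 1800
  i=3: min(200*3^3, 4840) = 4840
  i=4: min(200*3^4, 4840) = 4840
  i=5: min(200*3^5, 4840) = 4840
  i=6: min(200*3^6, 4840) = 4840
  i=7: min(200*3^7, 4840) = 4840

Answer: 200 600 1800 4840 4840 4840 4840 4840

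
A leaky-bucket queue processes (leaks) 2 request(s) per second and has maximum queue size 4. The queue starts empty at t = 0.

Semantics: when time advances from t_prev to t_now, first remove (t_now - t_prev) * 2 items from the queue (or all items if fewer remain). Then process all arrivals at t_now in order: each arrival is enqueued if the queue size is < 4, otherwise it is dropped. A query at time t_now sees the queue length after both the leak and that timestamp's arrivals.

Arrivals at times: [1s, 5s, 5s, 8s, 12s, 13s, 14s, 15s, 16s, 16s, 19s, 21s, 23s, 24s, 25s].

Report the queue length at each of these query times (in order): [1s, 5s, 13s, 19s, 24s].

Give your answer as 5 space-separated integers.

Queue lengths at query times:
  query t=1s: backlog = 1
  query t=5s: backlog = 2
  query t=13s: backlog = 1
  query t=19s: backlog = 1
  query t=24s: backlog = 1

Answer: 1 2 1 1 1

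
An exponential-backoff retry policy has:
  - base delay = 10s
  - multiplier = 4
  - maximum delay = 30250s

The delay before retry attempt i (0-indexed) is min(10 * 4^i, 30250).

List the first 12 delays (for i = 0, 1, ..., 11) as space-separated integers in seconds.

Answer: 10 40 160 640 2560 10240 30250 30250 30250 30250 30250 30250

Derivation:
Computing each delay:
  i=0: min(10*4^0, 30250) = 10
  i=1: min(10*4^1, 30250) = 40
  i=2: min(10*4^2, 30250) = 160
  i=3: min(10*4^3, 30250) = 640
  i=4: min(10*4^4, 30250) = 2560
  i=5: min(10*4^5, 30250) = 10240
  i=6: min(10*4^6, 30250) = 30250
  i=7: min(10*4^7, 30250) = 30250
  i=8: min(10*4^8, 30250) = 30250
  i=9: min(10*4^9, 30250) = 30250
  i=10: min(10*4^10, 30250) = 30250
  i=11: min(10*4^11, 30250) = 30250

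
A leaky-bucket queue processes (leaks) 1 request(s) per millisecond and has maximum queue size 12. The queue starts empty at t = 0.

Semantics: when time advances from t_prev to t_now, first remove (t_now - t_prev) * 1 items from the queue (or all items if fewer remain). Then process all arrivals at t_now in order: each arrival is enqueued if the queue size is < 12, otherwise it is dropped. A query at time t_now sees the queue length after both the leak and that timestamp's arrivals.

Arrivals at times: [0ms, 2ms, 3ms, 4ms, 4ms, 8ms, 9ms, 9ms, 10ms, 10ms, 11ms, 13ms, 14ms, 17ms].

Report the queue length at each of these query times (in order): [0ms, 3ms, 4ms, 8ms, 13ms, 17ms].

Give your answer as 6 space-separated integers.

Queue lengths at query times:
  query t=0ms: backlog = 1
  query t=3ms: backlog = 1
  query t=4ms: backlog = 2
  query t=8ms: backlog = 1
  query t=13ms: backlog = 2
  query t=17ms: backlog = 1

Answer: 1 1 2 1 2 1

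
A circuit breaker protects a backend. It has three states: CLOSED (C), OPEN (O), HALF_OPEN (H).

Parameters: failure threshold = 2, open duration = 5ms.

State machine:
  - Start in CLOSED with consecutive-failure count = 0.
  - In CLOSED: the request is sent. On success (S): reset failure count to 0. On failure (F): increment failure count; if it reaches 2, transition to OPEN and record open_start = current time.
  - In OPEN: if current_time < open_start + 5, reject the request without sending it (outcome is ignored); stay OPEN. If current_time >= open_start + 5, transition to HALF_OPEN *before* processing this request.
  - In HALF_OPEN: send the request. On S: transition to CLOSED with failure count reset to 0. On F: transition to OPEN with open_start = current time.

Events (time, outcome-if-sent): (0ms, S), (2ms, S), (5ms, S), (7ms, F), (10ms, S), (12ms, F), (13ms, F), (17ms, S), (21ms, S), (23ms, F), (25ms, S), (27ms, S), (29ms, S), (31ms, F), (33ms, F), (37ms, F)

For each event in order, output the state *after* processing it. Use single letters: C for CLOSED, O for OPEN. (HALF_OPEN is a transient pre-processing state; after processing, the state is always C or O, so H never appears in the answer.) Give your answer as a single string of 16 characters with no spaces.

Answer: CCCCCCOOCCCCCCOO

Derivation:
State after each event:
  event#1 t=0ms outcome=S: state=CLOSED
  event#2 t=2ms outcome=S: state=CLOSED
  event#3 t=5ms outcome=S: state=CLOSED
  event#4 t=7ms outcome=F: state=CLOSED
  event#5 t=10ms outcome=S: state=CLOSED
  event#6 t=12ms outcome=F: state=CLOSED
  event#7 t=13ms outcome=F: state=OPEN
  event#8 t=17ms outcome=S: state=OPEN
  event#9 t=21ms outcome=S: state=CLOSED
  event#10 t=23ms outcome=F: state=CLOSED
  event#11 t=25ms outcome=S: state=CLOSED
  event#12 t=27ms outcome=S: state=CLOSED
  event#13 t=29ms outcome=S: state=CLOSED
  event#14 t=31ms outcome=F: state=CLOSED
  event#15 t=33ms outcome=F: state=OPEN
  event#16 t=37ms outcome=F: state=OPEN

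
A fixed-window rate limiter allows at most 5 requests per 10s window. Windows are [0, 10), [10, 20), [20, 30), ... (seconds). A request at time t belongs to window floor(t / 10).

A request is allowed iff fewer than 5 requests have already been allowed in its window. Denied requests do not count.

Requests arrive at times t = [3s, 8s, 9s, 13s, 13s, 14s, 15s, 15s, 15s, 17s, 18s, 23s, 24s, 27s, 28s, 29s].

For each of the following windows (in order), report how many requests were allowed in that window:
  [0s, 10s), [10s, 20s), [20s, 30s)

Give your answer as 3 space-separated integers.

Processing requests:
  req#1 t=3s (window 0): ALLOW
  req#2 t=8s (window 0): ALLOW
  req#3 t=9s (window 0): ALLOW
  req#4 t=13s (window 1): ALLOW
  req#5 t=13s (window 1): ALLOW
  req#6 t=14s (window 1): ALLOW
  req#7 t=15s (window 1): ALLOW
  req#8 t=15s (window 1): ALLOW
  req#9 t=15s (window 1): DENY
  req#10 t=17s (window 1): DENY
  req#11 t=18s (window 1): DENY
  req#12 t=23s (window 2): ALLOW
  req#13 t=24s (window 2): ALLOW
  req#14 t=27s (window 2): ALLOW
  req#15 t=28s (window 2): ALLOW
  req#16 t=29s (window 2): ALLOW

Allowed counts by window: 3 5 5

Answer: 3 5 5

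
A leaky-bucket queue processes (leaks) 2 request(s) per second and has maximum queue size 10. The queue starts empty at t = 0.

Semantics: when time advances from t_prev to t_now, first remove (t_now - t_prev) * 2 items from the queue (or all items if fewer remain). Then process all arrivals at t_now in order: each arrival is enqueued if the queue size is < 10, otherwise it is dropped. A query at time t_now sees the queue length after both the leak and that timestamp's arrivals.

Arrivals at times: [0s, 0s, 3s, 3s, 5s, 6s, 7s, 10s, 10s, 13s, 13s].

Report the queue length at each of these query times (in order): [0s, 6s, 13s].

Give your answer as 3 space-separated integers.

Queue lengths at query times:
  query t=0s: backlog = 2
  query t=6s: backlog = 1
  query t=13s: backlog = 2

Answer: 2 1 2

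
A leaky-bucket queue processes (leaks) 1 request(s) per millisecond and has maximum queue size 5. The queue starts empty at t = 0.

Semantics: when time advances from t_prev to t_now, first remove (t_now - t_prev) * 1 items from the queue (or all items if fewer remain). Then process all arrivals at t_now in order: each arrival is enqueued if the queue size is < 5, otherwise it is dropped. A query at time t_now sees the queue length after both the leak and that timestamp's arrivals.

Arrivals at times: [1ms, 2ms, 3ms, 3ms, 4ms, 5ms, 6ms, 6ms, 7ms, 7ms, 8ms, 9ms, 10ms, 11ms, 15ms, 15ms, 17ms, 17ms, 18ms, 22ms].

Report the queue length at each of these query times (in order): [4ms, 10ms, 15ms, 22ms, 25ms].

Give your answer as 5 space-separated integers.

Queue lengths at query times:
  query t=4ms: backlog = 2
  query t=10ms: backlog = 4
  query t=15ms: backlog = 2
  query t=22ms: backlog = 1
  query t=25ms: backlog = 0

Answer: 2 4 2 1 0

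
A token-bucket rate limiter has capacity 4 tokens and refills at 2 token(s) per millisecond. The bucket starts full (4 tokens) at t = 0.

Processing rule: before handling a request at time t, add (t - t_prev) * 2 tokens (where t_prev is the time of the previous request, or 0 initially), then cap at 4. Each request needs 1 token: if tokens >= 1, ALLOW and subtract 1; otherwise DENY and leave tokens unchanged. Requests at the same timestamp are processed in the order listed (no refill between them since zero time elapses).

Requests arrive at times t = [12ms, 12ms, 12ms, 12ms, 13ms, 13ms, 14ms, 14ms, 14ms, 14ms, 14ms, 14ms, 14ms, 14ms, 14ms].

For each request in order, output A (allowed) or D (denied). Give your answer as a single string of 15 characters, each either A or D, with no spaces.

Answer: AAAAAAAADDDDDDD

Derivation:
Simulating step by step:
  req#1 t=12ms: ALLOW
  req#2 t=12ms: ALLOW
  req#3 t=12ms: ALLOW
  req#4 t=12ms: ALLOW
  req#5 t=13ms: ALLOW
  req#6 t=13ms: ALLOW
  req#7 t=14ms: ALLOW
  req#8 t=14ms: ALLOW
  req#9 t=14ms: DENY
  req#10 t=14ms: DENY
  req#11 t=14ms: DENY
  req#12 t=14ms: DENY
  req#13 t=14ms: DENY
  req#14 t=14ms: DENY
  req#15 t=14ms: DENY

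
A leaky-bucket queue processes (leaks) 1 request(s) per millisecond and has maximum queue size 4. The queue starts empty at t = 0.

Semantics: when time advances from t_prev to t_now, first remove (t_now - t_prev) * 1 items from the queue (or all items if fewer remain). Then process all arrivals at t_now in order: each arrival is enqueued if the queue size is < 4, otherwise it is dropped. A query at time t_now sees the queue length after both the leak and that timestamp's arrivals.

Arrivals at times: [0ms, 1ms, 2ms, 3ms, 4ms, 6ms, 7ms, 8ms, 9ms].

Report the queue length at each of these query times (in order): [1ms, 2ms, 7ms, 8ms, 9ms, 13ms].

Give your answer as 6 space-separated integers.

Answer: 1 1 1 1 1 0

Derivation:
Queue lengths at query times:
  query t=1ms: backlog = 1
  query t=2ms: backlog = 1
  query t=7ms: backlog = 1
  query t=8ms: backlog = 1
  query t=9ms: backlog = 1
  query t=13ms: backlog = 0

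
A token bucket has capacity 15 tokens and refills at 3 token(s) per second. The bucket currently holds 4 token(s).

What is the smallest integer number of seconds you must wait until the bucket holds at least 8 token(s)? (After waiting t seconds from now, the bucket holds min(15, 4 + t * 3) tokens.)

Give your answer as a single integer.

Need 4 + t * 3 >= 8, so t >= 4/3.
Smallest integer t = ceil(4/3) = 2.

Answer: 2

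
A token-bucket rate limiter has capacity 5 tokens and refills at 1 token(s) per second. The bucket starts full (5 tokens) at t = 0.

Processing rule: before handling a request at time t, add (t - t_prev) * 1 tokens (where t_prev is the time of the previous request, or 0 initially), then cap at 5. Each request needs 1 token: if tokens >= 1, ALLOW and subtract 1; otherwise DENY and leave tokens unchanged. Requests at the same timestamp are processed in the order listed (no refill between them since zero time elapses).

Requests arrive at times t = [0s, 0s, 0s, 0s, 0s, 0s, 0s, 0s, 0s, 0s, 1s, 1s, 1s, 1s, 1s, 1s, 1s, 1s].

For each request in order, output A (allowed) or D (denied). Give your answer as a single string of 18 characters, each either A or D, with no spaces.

Answer: AAAAADDDDDADDDDDDD

Derivation:
Simulating step by step:
  req#1 t=0s: ALLOW
  req#2 t=0s: ALLOW
  req#3 t=0s: ALLOW
  req#4 t=0s: ALLOW
  req#5 t=0s: ALLOW
  req#6 t=0s: DENY
  req#7 t=0s: DENY
  req#8 t=0s: DENY
  req#9 t=0s: DENY
  req#10 t=0s: DENY
  req#11 t=1s: ALLOW
  req#12 t=1s: DENY
  req#13 t=1s: DENY
  req#14 t=1s: DENY
  req#15 t=1s: DENY
  req#16 t=1s: DENY
  req#17 t=1s: DENY
  req#18 t=1s: DENY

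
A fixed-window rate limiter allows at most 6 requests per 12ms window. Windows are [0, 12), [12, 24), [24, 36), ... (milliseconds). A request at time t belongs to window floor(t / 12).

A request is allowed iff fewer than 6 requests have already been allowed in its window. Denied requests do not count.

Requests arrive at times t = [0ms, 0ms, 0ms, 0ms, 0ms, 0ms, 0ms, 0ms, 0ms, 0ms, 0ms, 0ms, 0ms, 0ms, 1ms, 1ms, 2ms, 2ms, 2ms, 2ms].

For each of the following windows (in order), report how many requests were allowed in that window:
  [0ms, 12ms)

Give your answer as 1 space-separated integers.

Processing requests:
  req#1 t=0ms (window 0): ALLOW
  req#2 t=0ms (window 0): ALLOW
  req#3 t=0ms (window 0): ALLOW
  req#4 t=0ms (window 0): ALLOW
  req#5 t=0ms (window 0): ALLOW
  req#6 t=0ms (window 0): ALLOW
  req#7 t=0ms (window 0): DENY
  req#8 t=0ms (window 0): DENY
  req#9 t=0ms (window 0): DENY
  req#10 t=0ms (window 0): DENY
  req#11 t=0ms (window 0): DENY
  req#12 t=0ms (window 0): DENY
  req#13 t=0ms (window 0): DENY
  req#14 t=0ms (window 0): DENY
  req#15 t=1ms (window 0): DENY
  req#16 t=1ms (window 0): DENY
  req#17 t=2ms (window 0): DENY
  req#18 t=2ms (window 0): DENY
  req#19 t=2ms (window 0): DENY
  req#20 t=2ms (window 0): DENY

Allowed counts by window: 6

Answer: 6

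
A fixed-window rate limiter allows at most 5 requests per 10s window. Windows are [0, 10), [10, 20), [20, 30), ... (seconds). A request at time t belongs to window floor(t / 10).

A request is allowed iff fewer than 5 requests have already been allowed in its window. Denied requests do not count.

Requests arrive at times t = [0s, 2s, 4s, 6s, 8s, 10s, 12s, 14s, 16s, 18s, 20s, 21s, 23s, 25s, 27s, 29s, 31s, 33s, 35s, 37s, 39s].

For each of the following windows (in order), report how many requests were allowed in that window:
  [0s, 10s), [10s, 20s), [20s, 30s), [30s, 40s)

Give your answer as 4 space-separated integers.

Answer: 5 5 5 5

Derivation:
Processing requests:
  req#1 t=0s (window 0): ALLOW
  req#2 t=2s (window 0): ALLOW
  req#3 t=4s (window 0): ALLOW
  req#4 t=6s (window 0): ALLOW
  req#5 t=8s (window 0): ALLOW
  req#6 t=10s (window 1): ALLOW
  req#7 t=12s (window 1): ALLOW
  req#8 t=14s (window 1): ALLOW
  req#9 t=16s (window 1): ALLOW
  req#10 t=18s (window 1): ALLOW
  req#11 t=20s (window 2): ALLOW
  req#12 t=21s (window 2): ALLOW
  req#13 t=23s (window 2): ALLOW
  req#14 t=25s (window 2): ALLOW
  req#15 t=27s (window 2): ALLOW
  req#16 t=29s (window 2): DENY
  req#17 t=31s (window 3): ALLOW
  req#18 t=33s (window 3): ALLOW
  req#19 t=35s (window 3): ALLOW
  req#20 t=37s (window 3): ALLOW
  req#21 t=39s (window 3): ALLOW

Allowed counts by window: 5 5 5 5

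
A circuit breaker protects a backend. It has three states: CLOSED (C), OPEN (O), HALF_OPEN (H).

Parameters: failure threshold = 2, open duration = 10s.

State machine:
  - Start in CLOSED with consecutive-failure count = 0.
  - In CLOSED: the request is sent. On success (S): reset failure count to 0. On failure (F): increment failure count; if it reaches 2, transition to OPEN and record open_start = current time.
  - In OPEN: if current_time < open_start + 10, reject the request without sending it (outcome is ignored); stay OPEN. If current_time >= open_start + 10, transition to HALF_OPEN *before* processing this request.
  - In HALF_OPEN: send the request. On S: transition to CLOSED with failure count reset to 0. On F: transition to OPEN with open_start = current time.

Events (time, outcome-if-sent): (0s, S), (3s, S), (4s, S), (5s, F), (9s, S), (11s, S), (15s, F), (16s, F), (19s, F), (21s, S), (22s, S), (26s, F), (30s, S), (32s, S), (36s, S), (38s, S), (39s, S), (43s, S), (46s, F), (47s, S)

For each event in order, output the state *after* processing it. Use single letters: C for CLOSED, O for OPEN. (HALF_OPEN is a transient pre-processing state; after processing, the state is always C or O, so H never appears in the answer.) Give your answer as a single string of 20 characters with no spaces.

Answer: CCCCCCCOOOOOOOCCCCCC

Derivation:
State after each event:
  event#1 t=0s outcome=S: state=CLOSED
  event#2 t=3s outcome=S: state=CLOSED
  event#3 t=4s outcome=S: state=CLOSED
  event#4 t=5s outcome=F: state=CLOSED
  event#5 t=9s outcome=S: state=CLOSED
  event#6 t=11s outcome=S: state=CLOSED
  event#7 t=15s outcome=F: state=CLOSED
  event#8 t=16s outcome=F: state=OPEN
  event#9 t=19s outcome=F: state=OPEN
  event#10 t=21s outcome=S: state=OPEN
  event#11 t=22s outcome=S: state=OPEN
  event#12 t=26s outcome=F: state=OPEN
  event#13 t=30s outcome=S: state=OPEN
  event#14 t=32s outcome=S: state=OPEN
  event#15 t=36s outcome=S: state=CLOSED
  event#16 t=38s outcome=S: state=CLOSED
  event#17 t=39s outcome=S: state=CLOSED
  event#18 t=43s outcome=S: state=CLOSED
  event#19 t=46s outcome=F: state=CLOSED
  event#20 t=47s outcome=S: state=CLOSED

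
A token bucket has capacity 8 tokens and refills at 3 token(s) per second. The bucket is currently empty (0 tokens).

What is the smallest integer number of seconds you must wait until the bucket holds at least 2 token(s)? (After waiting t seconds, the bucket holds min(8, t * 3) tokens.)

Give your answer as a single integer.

Need t * 3 >= 2, so t >= 2/3.
Smallest integer t = ceil(2/3) = 1.

Answer: 1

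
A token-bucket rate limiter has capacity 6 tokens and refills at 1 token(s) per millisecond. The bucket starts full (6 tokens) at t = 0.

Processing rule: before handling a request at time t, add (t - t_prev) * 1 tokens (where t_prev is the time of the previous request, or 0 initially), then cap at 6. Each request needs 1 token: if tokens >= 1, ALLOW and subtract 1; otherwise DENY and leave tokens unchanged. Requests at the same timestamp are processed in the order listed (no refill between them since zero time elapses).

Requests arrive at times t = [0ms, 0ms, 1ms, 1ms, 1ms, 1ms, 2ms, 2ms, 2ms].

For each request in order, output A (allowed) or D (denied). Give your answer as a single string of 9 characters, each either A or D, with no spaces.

Answer: AAAAAAAAD

Derivation:
Simulating step by step:
  req#1 t=0ms: ALLOW
  req#2 t=0ms: ALLOW
  req#3 t=1ms: ALLOW
  req#4 t=1ms: ALLOW
  req#5 t=1ms: ALLOW
  req#6 t=1ms: ALLOW
  req#7 t=2ms: ALLOW
  req#8 t=2ms: ALLOW
  req#9 t=2ms: DENY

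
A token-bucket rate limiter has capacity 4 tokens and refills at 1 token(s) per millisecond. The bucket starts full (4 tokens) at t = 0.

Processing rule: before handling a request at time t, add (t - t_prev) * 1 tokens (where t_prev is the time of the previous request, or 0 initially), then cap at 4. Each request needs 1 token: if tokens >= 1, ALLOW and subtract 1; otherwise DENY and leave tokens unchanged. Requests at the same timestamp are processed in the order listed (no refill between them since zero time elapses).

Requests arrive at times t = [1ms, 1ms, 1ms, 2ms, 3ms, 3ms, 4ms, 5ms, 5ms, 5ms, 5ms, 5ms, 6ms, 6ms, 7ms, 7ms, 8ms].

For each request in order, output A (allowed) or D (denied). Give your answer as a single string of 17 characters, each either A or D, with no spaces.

Simulating step by step:
  req#1 t=1ms: ALLOW
  req#2 t=1ms: ALLOW
  req#3 t=1ms: ALLOW
  req#4 t=2ms: ALLOW
  req#5 t=3ms: ALLOW
  req#6 t=3ms: ALLOW
  req#7 t=4ms: ALLOW
  req#8 t=5ms: ALLOW
  req#9 t=5ms: DENY
  req#10 t=5ms: DENY
  req#11 t=5ms: DENY
  req#12 t=5ms: DENY
  req#13 t=6ms: ALLOW
  req#14 t=6ms: DENY
  req#15 t=7ms: ALLOW
  req#16 t=7ms: DENY
  req#17 t=8ms: ALLOW

Answer: AAAAAAAADDDDADADA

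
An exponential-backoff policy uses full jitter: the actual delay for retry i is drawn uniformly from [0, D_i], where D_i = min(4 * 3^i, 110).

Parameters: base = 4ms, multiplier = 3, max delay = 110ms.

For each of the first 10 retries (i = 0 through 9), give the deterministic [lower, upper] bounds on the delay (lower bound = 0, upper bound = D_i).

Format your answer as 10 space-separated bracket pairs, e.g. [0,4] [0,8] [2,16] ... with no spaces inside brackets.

Answer: [0,4] [0,12] [0,36] [0,108] [0,110] [0,110] [0,110] [0,110] [0,110] [0,110]

Derivation:
Computing bounds per retry:
  i=0: D_i=min(4*3^0,110)=4, bounds=[0,4]
  i=1: D_i=min(4*3^1,110)=12, bounds=[0,12]
  i=2: D_i=min(4*3^2,110)=36, bounds=[0,36]
  i=3: D_i=min(4*3^3,110)=108, bounds=[0,108]
  i=4: D_i=min(4*3^4,110)=110, bounds=[0,110]
  i=5: D_i=min(4*3^5,110)=110, bounds=[0,110]
  i=6: D_i=min(4*3^6,110)=110, bounds=[0,110]
  i=7: D_i=min(4*3^7,110)=110, bounds=[0,110]
  i=8: D_i=min(4*3^8,110)=110, bounds=[0,110]
  i=9: D_i=min(4*3^9,110)=110, bounds=[0,110]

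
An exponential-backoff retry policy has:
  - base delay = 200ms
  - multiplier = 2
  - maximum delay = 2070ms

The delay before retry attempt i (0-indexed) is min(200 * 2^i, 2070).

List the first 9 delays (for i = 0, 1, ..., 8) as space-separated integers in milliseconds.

Computing each delay:
  i=0: min(200*2^0, 2070) = 200
  i=1: min(200*2^1, 2070) = 400
  i=2: min(200*2^2, 2070) = 800
  i=3: min(200*2^3, 2070) = 1600
  i=4: min(200*2^4, 2070) = 2070
  i=5: min(200*2^5, 2070) = 2070
  i=6: min(200*2^6, 2070) = 2070
  i=7: min(200*2^7, 2070) = 2070
  i=8: min(200*2^8, 2070) = 2070

Answer: 200 400 800 1600 2070 2070 2070 2070 2070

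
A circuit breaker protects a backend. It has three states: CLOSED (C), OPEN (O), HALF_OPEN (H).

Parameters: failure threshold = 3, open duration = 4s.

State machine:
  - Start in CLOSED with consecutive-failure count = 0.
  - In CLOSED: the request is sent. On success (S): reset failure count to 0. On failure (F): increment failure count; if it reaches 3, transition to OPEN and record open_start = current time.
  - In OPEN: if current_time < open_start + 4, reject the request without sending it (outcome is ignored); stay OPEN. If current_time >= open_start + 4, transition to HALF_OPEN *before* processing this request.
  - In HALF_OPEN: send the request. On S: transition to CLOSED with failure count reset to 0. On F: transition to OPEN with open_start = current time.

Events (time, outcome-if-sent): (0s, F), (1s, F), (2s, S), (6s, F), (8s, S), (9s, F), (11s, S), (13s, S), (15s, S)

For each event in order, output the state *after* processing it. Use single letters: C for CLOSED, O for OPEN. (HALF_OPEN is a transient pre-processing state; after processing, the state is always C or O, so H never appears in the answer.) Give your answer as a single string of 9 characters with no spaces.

State after each event:
  event#1 t=0s outcome=F: state=CLOSED
  event#2 t=1s outcome=F: state=CLOSED
  event#3 t=2s outcome=S: state=CLOSED
  event#4 t=6s outcome=F: state=CLOSED
  event#5 t=8s outcome=S: state=CLOSED
  event#6 t=9s outcome=F: state=CLOSED
  event#7 t=11s outcome=S: state=CLOSED
  event#8 t=13s outcome=S: state=CLOSED
  event#9 t=15s outcome=S: state=CLOSED

Answer: CCCCCCCCC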